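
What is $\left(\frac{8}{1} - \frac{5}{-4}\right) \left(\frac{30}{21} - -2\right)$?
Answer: $\frac{222}{7} \approx 31.714$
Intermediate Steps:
$\left(\frac{8}{1} - \frac{5}{-4}\right) \left(\frac{30}{21} - -2\right) = \left(8 \cdot 1 - - \frac{5}{4}\right) \left(30 \cdot \frac{1}{21} + 2\right) = \left(8 + \frac{5}{4}\right) \left(\frac{10}{7} + 2\right) = \frac{37}{4} \cdot \frac{24}{7} = \frac{222}{7}$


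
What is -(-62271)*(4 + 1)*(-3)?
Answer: -934065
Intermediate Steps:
-(-62271)*(4 + 1)*(-3) = -(-62271)*5*(-3) = -(-62271)*(-15) = -1887*495 = -934065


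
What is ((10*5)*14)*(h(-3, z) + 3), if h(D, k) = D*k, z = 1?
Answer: 0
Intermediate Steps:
((10*5)*14)*(h(-3, z) + 3) = ((10*5)*14)*(-3*1 + 3) = (50*14)*(-3 + 3) = 700*0 = 0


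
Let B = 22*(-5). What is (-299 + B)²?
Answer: 167281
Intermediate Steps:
B = -110
(-299 + B)² = (-299 - 110)² = (-409)² = 167281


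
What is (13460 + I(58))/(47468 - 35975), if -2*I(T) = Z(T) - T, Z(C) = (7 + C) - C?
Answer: 26971/22986 ≈ 1.1734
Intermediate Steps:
Z(C) = 7
I(T) = -7/2 + T/2 (I(T) = -(7 - T)/2 = -7/2 + T/2)
(13460 + I(58))/(47468 - 35975) = (13460 + (-7/2 + (½)*58))/(47468 - 35975) = (13460 + (-7/2 + 29))/11493 = (13460 + 51/2)*(1/11493) = (26971/2)*(1/11493) = 26971/22986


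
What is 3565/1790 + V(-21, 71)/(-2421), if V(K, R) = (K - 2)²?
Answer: 1536791/866718 ≈ 1.7731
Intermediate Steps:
V(K, R) = (-2 + K)²
3565/1790 + V(-21, 71)/(-2421) = 3565/1790 + (-2 - 21)²/(-2421) = 3565*(1/1790) + (-23)²*(-1/2421) = 713/358 + 529*(-1/2421) = 713/358 - 529/2421 = 1536791/866718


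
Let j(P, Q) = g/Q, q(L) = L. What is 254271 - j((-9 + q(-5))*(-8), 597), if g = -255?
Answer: 50600014/199 ≈ 2.5427e+5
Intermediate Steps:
j(P, Q) = -255/Q
254271 - j((-9 + q(-5))*(-8), 597) = 254271 - (-255)/597 = 254271 - 1*(-85/199) = 254271 + 85/199 = 50600014/199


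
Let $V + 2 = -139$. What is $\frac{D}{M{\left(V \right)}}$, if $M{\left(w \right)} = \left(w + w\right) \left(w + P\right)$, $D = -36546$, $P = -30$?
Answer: $- \frac{6091}{8037} \approx -0.75787$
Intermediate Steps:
$V = -141$ ($V = -2 - 139 = -141$)
$M{\left(w \right)} = 2 w \left(-30 + w\right)$ ($M{\left(w \right)} = \left(w + w\right) \left(w - 30\right) = 2 w \left(-30 + w\right)$)
$\frac{D}{M{\left(V \right)}} = - \frac{36546}{2 \left(-141\right) \left(-30 - 141\right)} = - \frac{36546}{2 \left(-141\right) \left(-171\right)} = - \frac{36546}{48222} = \left(-36546\right) \frac{1}{48222} = - \frac{6091}{8037}$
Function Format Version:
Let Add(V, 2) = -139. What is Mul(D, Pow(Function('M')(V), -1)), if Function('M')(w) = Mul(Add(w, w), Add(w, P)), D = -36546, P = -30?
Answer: Rational(-6091, 8037) ≈ -0.75787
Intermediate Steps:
V = -141 (V = Add(-2, -139) = -141)
Function('M')(w) = Mul(2, w, Add(-30, w)) (Function('M')(w) = Mul(Add(w, w), Add(w, -30)) = Mul(Mul(2, w), Add(-30, w)) = Mul(2, w, Add(-30, w)))
Mul(D, Pow(Function('M')(V), -1)) = Mul(-36546, Pow(Mul(2, -141, Add(-30, -141)), -1)) = Mul(-36546, Pow(Mul(2, -141, -171), -1)) = Mul(-36546, Pow(48222, -1)) = Mul(-36546, Rational(1, 48222)) = Rational(-6091, 8037)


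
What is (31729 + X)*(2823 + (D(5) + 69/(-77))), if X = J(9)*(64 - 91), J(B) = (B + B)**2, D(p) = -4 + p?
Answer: 713655257/11 ≈ 6.4878e+7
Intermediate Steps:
J(B) = 4*B**2 (J(B) = (2*B)**2 = 4*B**2)
X = -8748 (X = (4*9**2)*(64 - 91) = (4*81)*(-27) = 324*(-27) = -8748)
(31729 + X)*(2823 + (D(5) + 69/(-77))) = (31729 - 8748)*(2823 + ((-4 + 5) + 69/(-77))) = 22981*(2823 + (1 - 1/77*69)) = 22981*(2823 + (1 - 69/77)) = 22981*(2823 + 8/77) = 22981*(217379/77) = 713655257/11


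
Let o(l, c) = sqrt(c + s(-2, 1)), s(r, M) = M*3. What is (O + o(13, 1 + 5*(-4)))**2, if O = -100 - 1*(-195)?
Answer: 9009 + 760*I ≈ 9009.0 + 760.0*I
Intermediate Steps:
O = 95 (O = -100 + 195 = 95)
s(r, M) = 3*M
o(l, c) = sqrt(3 + c) (o(l, c) = sqrt(c + 3*1) = sqrt(c + 3) = sqrt(3 + c))
(O + o(13, 1 + 5*(-4)))**2 = (95 + sqrt(3 + (1 + 5*(-4))))**2 = (95 + sqrt(3 + (1 - 20)))**2 = (95 + sqrt(3 - 19))**2 = (95 + sqrt(-16))**2 = (95 + 4*I)**2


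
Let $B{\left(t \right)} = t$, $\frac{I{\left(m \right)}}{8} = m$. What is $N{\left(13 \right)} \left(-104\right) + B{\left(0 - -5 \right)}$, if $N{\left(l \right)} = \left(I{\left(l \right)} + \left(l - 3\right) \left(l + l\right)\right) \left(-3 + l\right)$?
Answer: $-378555$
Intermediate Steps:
$I{\left(m \right)} = 8 m$
$N{\left(l \right)} = \left(-3 + l\right) \left(8 l + 2 l \left(-3 + l\right)\right)$ ($N{\left(l \right)} = \left(8 l + \left(l - 3\right) \left(l + l\right)\right) \left(-3 + l\right) = \left(8 l + \left(-3 + l\right) 2 l\right) \left(-3 + l\right) = \left(8 l + 2 l \left(-3 + l\right)\right) \left(-3 + l\right) = \left(-3 + l\right) \left(8 l + 2 l \left(-3 + l\right)\right)$)
$N{\left(13 \right)} \left(-104\right) + B{\left(0 - -5 \right)} = 2 \cdot 13 \left(-3 + 13^{2} - 26\right) \left(-104\right) + \left(0 - -5\right) = 2 \cdot 13 \left(-3 + 169 - 26\right) \left(-104\right) + \left(0 + 5\right) = 2 \cdot 13 \cdot 140 \left(-104\right) + 5 = 3640 \left(-104\right) + 5 = -378560 + 5 = -378555$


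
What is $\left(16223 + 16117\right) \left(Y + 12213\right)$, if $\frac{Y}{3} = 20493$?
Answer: $2383199280$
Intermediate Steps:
$Y = 61479$ ($Y = 3 \cdot 20493 = 61479$)
$\left(16223 + 16117\right) \left(Y + 12213\right) = \left(16223 + 16117\right) \left(61479 + 12213\right) = 32340 \cdot 73692 = 2383199280$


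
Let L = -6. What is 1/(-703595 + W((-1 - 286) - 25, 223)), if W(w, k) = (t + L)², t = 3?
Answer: -1/703586 ≈ -1.4213e-6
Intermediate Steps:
W(w, k) = 9 (W(w, k) = (3 - 6)² = (-3)² = 9)
1/(-703595 + W((-1 - 286) - 25, 223)) = 1/(-703595 + 9) = 1/(-703586) = -1/703586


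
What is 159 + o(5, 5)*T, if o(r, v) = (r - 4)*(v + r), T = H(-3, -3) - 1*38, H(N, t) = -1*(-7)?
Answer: -151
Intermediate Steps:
H(N, t) = 7
T = -31 (T = 7 - 1*38 = 7 - 38 = -31)
o(r, v) = (-4 + r)*(r + v)
159 + o(5, 5)*T = 159 + (5**2 - 4*5 - 4*5 + 5*5)*(-31) = 159 + (25 - 20 - 20 + 25)*(-31) = 159 + 10*(-31) = 159 - 310 = -151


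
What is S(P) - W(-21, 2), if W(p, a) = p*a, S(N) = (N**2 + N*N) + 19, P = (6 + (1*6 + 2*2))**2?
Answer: 131133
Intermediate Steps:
P = 256 (P = (6 + (6 + 4))**2 = (6 + 10)**2 = 16**2 = 256)
S(N) = 19 + 2*N**2 (S(N) = (N**2 + N**2) + 19 = 2*N**2 + 19 = 19 + 2*N**2)
W(p, a) = a*p
S(P) - W(-21, 2) = (19 + 2*256**2) - 2*(-21) = (19 + 2*65536) - 1*(-42) = (19 + 131072) + 42 = 131091 + 42 = 131133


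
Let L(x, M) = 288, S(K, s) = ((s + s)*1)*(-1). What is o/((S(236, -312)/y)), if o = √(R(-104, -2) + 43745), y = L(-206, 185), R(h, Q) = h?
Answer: 18*√4849/13 ≈ 96.417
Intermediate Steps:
S(K, s) = -2*s (S(K, s) = ((2*s)*1)*(-1) = (2*s)*(-1) = -2*s)
y = 288
o = 3*√4849 (o = √(-104 + 43745) = √43641 = 3*√4849 ≈ 208.90)
o/((S(236, -312)/y)) = (3*√4849)/((-2*(-312)/288)) = (3*√4849)/((624*(1/288))) = (3*√4849)/(13/6) = (3*√4849)*(6/13) = 18*√4849/13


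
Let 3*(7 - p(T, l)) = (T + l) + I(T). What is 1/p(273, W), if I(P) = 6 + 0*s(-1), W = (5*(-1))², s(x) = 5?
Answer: -3/283 ≈ -0.010601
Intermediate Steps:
W = 25 (W = (-5)² = 25)
I(P) = 6 (I(P) = 6 + 0*5 = 6 + 0 = 6)
p(T, l) = 5 - T/3 - l/3 (p(T, l) = 7 - ((T + l) + 6)/3 = 7 - (6 + T + l)/3 = 7 + (-2 - T/3 - l/3) = 5 - T/3 - l/3)
1/p(273, W) = 1/(5 - ⅓*273 - ⅓*25) = 1/(5 - 91 - 25/3) = 1/(-283/3) = -3/283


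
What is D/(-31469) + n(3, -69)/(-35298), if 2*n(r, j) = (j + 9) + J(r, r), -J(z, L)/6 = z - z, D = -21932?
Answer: 129183301/185132127 ≈ 0.69779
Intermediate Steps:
J(z, L) = 0 (J(z, L) = -6*(z - z) = -6*0 = 0)
n(r, j) = 9/2 + j/2 (n(r, j) = ((j + 9) + 0)/2 = ((9 + j) + 0)/2 = (9 + j)/2 = 9/2 + j/2)
D/(-31469) + n(3, -69)/(-35298) = -21932/(-31469) + (9/2 + (½)*(-69))/(-35298) = -21932*(-1/31469) + (9/2 - 69/2)*(-1/35298) = 21932/31469 - 30*(-1/35298) = 21932/31469 + 5/5883 = 129183301/185132127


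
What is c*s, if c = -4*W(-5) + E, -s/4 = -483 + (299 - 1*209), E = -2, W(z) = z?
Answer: 28296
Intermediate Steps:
s = 1572 (s = -4*(-483 + (299 - 1*209)) = -4*(-483 + (299 - 209)) = -4*(-483 + 90) = -4*(-393) = 1572)
c = 18 (c = -4*(-5) - 2 = 20 - 2 = 18)
c*s = 18*1572 = 28296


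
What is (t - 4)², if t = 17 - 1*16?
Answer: 9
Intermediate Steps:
t = 1 (t = 17 - 16 = 1)
(t - 4)² = (1 - 4)² = (-3)² = 9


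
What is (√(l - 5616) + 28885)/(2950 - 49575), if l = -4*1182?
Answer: -5777/9325 - 2*I*√2586/46625 ≈ -0.61952 - 0.0021814*I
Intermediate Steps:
l = -4728
(√(l - 5616) + 28885)/(2950 - 49575) = (√(-4728 - 5616) + 28885)/(2950 - 49575) = (√(-10344) + 28885)/(-46625) = (2*I*√2586 + 28885)*(-1/46625) = (28885 + 2*I*√2586)*(-1/46625) = -5777/9325 - 2*I*√2586/46625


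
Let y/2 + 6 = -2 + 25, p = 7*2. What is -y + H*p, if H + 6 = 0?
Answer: -118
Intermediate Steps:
H = -6 (H = -6 + 0 = -6)
p = 14
y = 34 (y = -12 + 2*(-2 + 25) = -12 + 2*23 = -12 + 46 = 34)
-y + H*p = -1*34 - 6*14 = -34 - 84 = -118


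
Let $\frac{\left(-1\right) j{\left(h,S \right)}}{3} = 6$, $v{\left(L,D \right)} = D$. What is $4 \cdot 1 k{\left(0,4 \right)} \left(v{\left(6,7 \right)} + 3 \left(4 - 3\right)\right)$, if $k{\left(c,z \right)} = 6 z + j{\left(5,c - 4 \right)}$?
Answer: $240$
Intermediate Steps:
$j{\left(h,S \right)} = -18$ ($j{\left(h,S \right)} = \left(-3\right) 6 = -18$)
$k{\left(c,z \right)} = -18 + 6 z$ ($k{\left(c,z \right)} = 6 z - 18 = -18 + 6 z$)
$4 \cdot 1 k{\left(0,4 \right)} \left(v{\left(6,7 \right)} + 3 \left(4 - 3\right)\right) = 4 \cdot 1 \left(-18 + 6 \cdot 4\right) \left(7 + 3 \left(4 - 3\right)\right) = 4 \left(-18 + 24\right) \left(7 + 3 \cdot 1\right) = 4 \cdot 6 \left(7 + 3\right) = 24 \cdot 10 = 240$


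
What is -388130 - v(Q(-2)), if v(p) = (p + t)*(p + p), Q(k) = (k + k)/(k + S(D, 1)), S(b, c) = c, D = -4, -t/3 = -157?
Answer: -391930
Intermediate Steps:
t = 471 (t = -3*(-157) = 471)
Q(k) = 2*k/(1 + k) (Q(k) = (k + k)/(k + 1) = (2*k)/(1 + k) = 2*k/(1 + k))
v(p) = 2*p*(471 + p) (v(p) = (p + 471)*(p + p) = (471 + p)*(2*p) = 2*p*(471 + p))
-388130 - v(Q(-2)) = -388130 - 2*2*(-2)/(1 - 2)*(471 + 2*(-2)/(1 - 2)) = -388130 - 2*2*(-2)/(-1)*(471 + 2*(-2)/(-1)) = -388130 - 2*2*(-2)*(-1)*(471 + 2*(-2)*(-1)) = -388130 - 2*4*(471 + 4) = -388130 - 2*4*475 = -388130 - 1*3800 = -388130 - 3800 = -391930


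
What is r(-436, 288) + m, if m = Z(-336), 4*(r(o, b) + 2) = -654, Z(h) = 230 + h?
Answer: -543/2 ≈ -271.50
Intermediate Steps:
r(o, b) = -331/2 (r(o, b) = -2 + (¼)*(-654) = -2 - 327/2 = -331/2)
m = -106 (m = 230 - 336 = -106)
r(-436, 288) + m = -331/2 - 106 = -543/2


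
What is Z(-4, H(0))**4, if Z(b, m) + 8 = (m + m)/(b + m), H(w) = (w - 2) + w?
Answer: 234256/81 ≈ 2892.1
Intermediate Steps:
H(w) = -2 + 2*w (H(w) = (-2 + w) + w = -2 + 2*w)
Z(b, m) = -8 + 2*m/(b + m) (Z(b, m) = -8 + (m + m)/(b + m) = -8 + (2*m)/(b + m) = -8 + 2*m/(b + m))
Z(-4, H(0))**4 = (2*(-4*(-4) - 3*(-2 + 2*0))/(-4 + (-2 + 2*0)))**4 = (2*(16 - 3*(-2 + 0))/(-4 + (-2 + 0)))**4 = (2*(16 - 3*(-2))/(-4 - 2))**4 = (2*(16 + 6)/(-6))**4 = (2*(-1/6)*22)**4 = (-22/3)**4 = 234256/81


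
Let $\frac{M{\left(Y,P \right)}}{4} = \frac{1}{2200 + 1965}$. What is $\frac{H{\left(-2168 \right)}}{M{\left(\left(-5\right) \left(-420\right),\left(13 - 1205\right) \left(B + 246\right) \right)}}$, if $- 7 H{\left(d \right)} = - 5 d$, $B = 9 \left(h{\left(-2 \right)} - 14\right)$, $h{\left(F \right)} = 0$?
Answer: $-1612450$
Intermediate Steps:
$B = -126$ ($B = 9 \left(0 - 14\right) = 9 \left(-14\right) = -126$)
$M{\left(Y,P \right)} = \frac{4}{4165}$ ($M{\left(Y,P \right)} = \frac{4}{2200 + 1965} = \frac{4}{4165}$)
$H{\left(d \right)} = \frac{5 d}{7}$ ($H{\left(d \right)} = - \frac{\left(-5\right) d}{7} = \frac{5 d}{7}$)
$\frac{H{\left(-2168 \right)}}{M{\left(\left(-5\right) \left(-420\right),\left(13 - 1205\right) \left(B + 246\right) \right)}} = \frac{\frac{5}{7} \left(-2168\right)}{\frac{4}{4165}} = \left(- \frac{10840}{7}\right) \frac{4165}{4} = -1612450$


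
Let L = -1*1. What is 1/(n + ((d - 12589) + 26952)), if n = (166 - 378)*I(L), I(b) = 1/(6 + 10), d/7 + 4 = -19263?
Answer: -4/482077 ≈ -8.2974e-6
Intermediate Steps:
d = -134869 (d = -28 + 7*(-19263) = -28 - 134841 = -134869)
L = -1
I(b) = 1/16
n = -53/4 (n = (166 - 378)*(1/16) = -212*1/16 = -53/4 ≈ -13.250)
1/(n + ((d - 12589) + 26952)) = 1/(-53/4 + ((-134869 - 12589) + 26952)) = 1/(-53/4 + (-147458 + 26952)) = 1/(-53/4 - 120506) = 1/(-482077/4) = -4/482077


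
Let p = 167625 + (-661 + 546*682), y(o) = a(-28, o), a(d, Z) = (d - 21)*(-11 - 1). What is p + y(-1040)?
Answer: 539924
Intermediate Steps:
a(d, Z) = 252 - 12*d (a(d, Z) = (-21 + d)*(-12) = 252 - 12*d)
y(o) = 588 (y(o) = 252 - 12*(-28) = 252 + 336 = 588)
p = 539336 (p = 167625 + (-661 + 372372) = 167625 + 371711 = 539336)
p + y(-1040) = 539336 + 588 = 539924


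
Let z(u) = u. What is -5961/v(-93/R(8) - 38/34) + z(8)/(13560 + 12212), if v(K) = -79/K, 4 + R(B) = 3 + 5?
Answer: -3743525251/2035988 ≈ -1838.7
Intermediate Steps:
R(B) = 4 (R(B) = -4 + (3 + 5) = -4 + 8 = 4)
-5961/v(-93/R(8) - 38/34) + z(8)/(13560 + 12212) = -5961/((-79/(-93/4 - 38/34))) + 8/(13560 + 12212) = -5961/((-79/(-93*¼ - 38*1/34))) + 8/25772 = -5961/((-79/(-93/4 - 19/17))) + 8*(1/25772) = -5961/((-79/(-1657/68))) + 2/6443 = -5961/((-79*(-68/1657))) + 2/6443 = -5961/5372/1657 + 2/6443 = -5961*1657/5372 + 2/6443 = -9877377/5372 + 2/6443 = -3743525251/2035988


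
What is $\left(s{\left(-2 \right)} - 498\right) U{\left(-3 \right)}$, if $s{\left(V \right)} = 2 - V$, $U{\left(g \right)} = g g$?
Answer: $-4446$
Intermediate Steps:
$U{\left(g \right)} = g^{2}$
$\left(s{\left(-2 \right)} - 498\right) U{\left(-3 \right)} = \left(\left(2 - -2\right) - 498\right) \left(-3\right)^{2} = \left(\left(2 + 2\right) - 498\right) 9 = \left(4 - 498\right) 9 = \left(-494\right) 9 = -4446$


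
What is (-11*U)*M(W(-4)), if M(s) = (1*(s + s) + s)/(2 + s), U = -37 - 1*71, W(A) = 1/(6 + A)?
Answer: 3564/5 ≈ 712.80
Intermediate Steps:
U = -108 (U = -37 - 71 = -108)
M(s) = 3*s/(2 + s) (M(s) = (1*(2*s) + s)/(2 + s) = (2*s + s)/(2 + s) = (3*s)/(2 + s) = 3*s/(2 + s))
(-11*U)*M(W(-4)) = (-11*(-108))*(3/((6 - 4)*(2 + 1/(6 - 4)))) = 1188*(3/(2*(2 + 1/2))) = 1188*(3*(1/2)/(2 + 1/2)) = 1188*(3*(1/2)/(5/2)) = 1188*(3*(1/2)*(2/5)) = 1188*(3/5) = 3564/5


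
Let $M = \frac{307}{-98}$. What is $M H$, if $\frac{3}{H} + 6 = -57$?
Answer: $\frac{307}{2058} \approx 0.14917$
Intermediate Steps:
$H = - \frac{1}{21}$ ($H = \frac{3}{-6 - 57} = \frac{3}{-63} = 3 \left(- \frac{1}{63}\right) = - \frac{1}{21} \approx -0.047619$)
$M = - \frac{307}{98}$ ($M = 307 \left(- \frac{1}{98}\right) = - \frac{307}{98} \approx -3.1327$)
$M H = \left(- \frac{307}{98}\right) \left(- \frac{1}{21}\right) = \frac{307}{2058}$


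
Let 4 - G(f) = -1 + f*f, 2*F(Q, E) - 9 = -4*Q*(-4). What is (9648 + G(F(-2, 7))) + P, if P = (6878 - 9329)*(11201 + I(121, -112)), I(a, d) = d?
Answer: -108678473/4 ≈ -2.7170e+7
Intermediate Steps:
F(Q, E) = 9/2 + 8*Q (F(Q, E) = 9/2 + (-4*Q*(-4))/2 = 9/2 + (16*Q)/2 = 9/2 + 8*Q)
G(f) = 5 - f² (G(f) = 4 - (-1 + f*f) = 4 - (-1 + f²) = 4 + (1 - f²) = 5 - f²)
P = -27179139 (P = (6878 - 9329)*(11201 - 112) = -2451*11089 = -27179139)
(9648 + G(F(-2, 7))) + P = (9648 + (5 - (9/2 + 8*(-2))²)) - 27179139 = (9648 + (5 - (9/2 - 16)²)) - 27179139 = (9648 + (5 - (-23/2)²)) - 27179139 = (9648 + (5 - 1*529/4)) - 27179139 = (9648 + (5 - 529/4)) - 27179139 = (9648 - 509/4) - 27179139 = 38083/4 - 27179139 = -108678473/4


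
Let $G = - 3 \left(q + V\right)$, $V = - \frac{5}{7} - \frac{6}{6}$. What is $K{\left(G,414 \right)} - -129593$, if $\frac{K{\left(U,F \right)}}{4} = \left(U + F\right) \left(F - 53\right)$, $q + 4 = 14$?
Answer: $\frac{4840607}{7} \approx 6.9152 \cdot 10^{5}$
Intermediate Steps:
$q = 10$ ($q = -4 + 14 = 10$)
$V = - \frac{12}{7}$ ($V = \left(-5\right) \frac{1}{7} - 1 = - \frac{5}{7} - 1 = - \frac{12}{7} \approx -1.7143$)
$G = - \frac{174}{7}$ ($G = - 3 \left(10 - \frac{12}{7}\right) = \left(-3\right) \frac{58}{7} = - \frac{174}{7} \approx -24.857$)
$K{\left(U,F \right)} = 4 \left(-53 + F\right) \left(F + U\right)$ ($K{\left(U,F \right)} = 4 \left(U + F\right) \left(F - 53\right) = 4 \left(F + U\right) \left(-53 + F\right) = 4 \left(-53 + F\right) \left(F + U\right)$)
$K{\left(G,414 \right)} - -129593 = \left(\left(-212\right) 414 - - \frac{36888}{7} + 4 \cdot 414^{2} + 4 \cdot 414 \left(- \frac{174}{7}\right)\right) - -129593 = \left(-87768 + \frac{36888}{7} + 4 \cdot 171396 - \frac{288144}{7}\right) + 129593 = \left(-87768 + \frac{36888}{7} + 685584 - \frac{288144}{7}\right) + 129593 = \frac{3933456}{7} + 129593 = \frac{4840607}{7}$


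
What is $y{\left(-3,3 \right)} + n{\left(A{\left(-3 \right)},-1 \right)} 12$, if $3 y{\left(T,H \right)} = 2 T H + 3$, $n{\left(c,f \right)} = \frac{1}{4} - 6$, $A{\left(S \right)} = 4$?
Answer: $-74$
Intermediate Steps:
$n{\left(c,f \right)} = - \frac{23}{4}$ ($n{\left(c,f \right)} = \frac{1}{4} - 6 = - \frac{23}{4}$)
$y{\left(T,H \right)} = 1 + \frac{2 H T}{3}$ ($y{\left(T,H \right)} = \frac{2 T H + 3}{3} = \frac{2 H T + 3}{3} = \frac{3 + 2 H T}{3} = 1 + \frac{2 H T}{3}$)
$y{\left(-3,3 \right)} + n{\left(A{\left(-3 \right)},-1 \right)} 12 = \left(1 + \frac{2}{3} \cdot 3 \left(-3\right)\right) - 69 = \left(1 - 6\right) - 69 = -5 - 69 = -74$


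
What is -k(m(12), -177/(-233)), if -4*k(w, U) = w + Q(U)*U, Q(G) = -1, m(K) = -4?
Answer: -1109/932 ≈ -1.1899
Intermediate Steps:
k(w, U) = -w/4 + U/4 (k(w, U) = -(w - U)/4 = -w/4 + U/4)
-k(m(12), -177/(-233)) = -(-¼*(-4) + (-177/(-233))/4) = -(1 + (-177*(-1/233))/4) = -(1 + (¼)*(177/233)) = -(1 + 177/932) = -1*1109/932 = -1109/932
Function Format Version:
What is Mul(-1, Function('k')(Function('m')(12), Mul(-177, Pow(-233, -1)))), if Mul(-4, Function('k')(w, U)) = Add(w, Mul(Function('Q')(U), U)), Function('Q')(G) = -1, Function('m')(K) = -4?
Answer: Rational(-1109, 932) ≈ -1.1899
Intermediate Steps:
Function('k')(w, U) = Add(Mul(Rational(-1, 4), w), Mul(Rational(1, 4), U)) (Function('k')(w, U) = Mul(Rational(-1, 4), Add(w, Mul(-1, U))) = Add(Mul(Rational(-1, 4), w), Mul(Rational(1, 4), U)))
Mul(-1, Function('k')(Function('m')(12), Mul(-177, Pow(-233, -1)))) = Mul(-1, Add(Mul(Rational(-1, 4), -4), Mul(Rational(1, 4), Mul(-177, Pow(-233, -1))))) = Mul(-1, Add(1, Mul(Rational(1, 4), Mul(-177, Rational(-1, 233))))) = Mul(-1, Add(1, Mul(Rational(1, 4), Rational(177, 233)))) = Mul(-1, Add(1, Rational(177, 932))) = Mul(-1, Rational(1109, 932)) = Rational(-1109, 932)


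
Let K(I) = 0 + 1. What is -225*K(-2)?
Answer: -225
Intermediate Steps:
K(I) = 1
-225*K(-2) = -225*1 = -225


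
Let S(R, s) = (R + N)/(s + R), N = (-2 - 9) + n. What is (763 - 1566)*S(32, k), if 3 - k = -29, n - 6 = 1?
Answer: -5621/16 ≈ -351.31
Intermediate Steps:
n = 7 (n = 6 + 1 = 7)
k = 32 (k = 3 - 1*(-29) = 3 + 29 = 32)
N = -4 (N = (-2 - 9) + 7 = -11 + 7 = -4)
S(R, s) = (-4 + R)/(R + s) (S(R, s) = (R - 4)/(s + R) = (-4 + R)/(R + s))
(763 - 1566)*S(32, k) = (763 - 1566)*((-4 + 32)/(32 + 32)) = -803*28/64 = -803*7/16 = -5621/16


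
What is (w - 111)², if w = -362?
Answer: 223729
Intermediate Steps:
(w - 111)² = (-362 - 111)² = (-473)² = 223729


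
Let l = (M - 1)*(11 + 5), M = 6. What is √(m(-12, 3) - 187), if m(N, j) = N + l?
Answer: I*√119 ≈ 10.909*I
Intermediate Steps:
l = 80 (l = (6 - 1)*(11 + 5) = 5*16 = 80)
m(N, j) = 80 + N (m(N, j) = N + 80 = 80 + N)
√(m(-12, 3) - 187) = √((80 - 12) - 187) = √(68 - 187) = √(-119) = I*√119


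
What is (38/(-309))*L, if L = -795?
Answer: 10070/103 ≈ 97.767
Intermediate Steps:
(38/(-309))*L = (38/(-309))*(-795) = (38*(-1/309))*(-795) = -38/309*(-795) = 10070/103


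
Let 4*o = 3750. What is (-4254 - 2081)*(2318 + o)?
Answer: -41247185/2 ≈ -2.0624e+7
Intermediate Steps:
o = 1875/2 (o = (1/4)*3750 = 1875/2 ≈ 937.50)
(-4254 - 2081)*(2318 + o) = (-4254 - 2081)*(2318 + 1875/2) = -6335*6511/2 = -41247185/2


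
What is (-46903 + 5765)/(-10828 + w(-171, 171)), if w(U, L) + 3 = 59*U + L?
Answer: 41138/20749 ≈ 1.9826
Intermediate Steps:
w(U, L) = -3 + L + 59*U (w(U, L) = -3 + (59*U + L) = -3 + (L + 59*U) = -3 + L + 59*U)
(-46903 + 5765)/(-10828 + w(-171, 171)) = (-46903 + 5765)/(-10828 + (-3 + 171 + 59*(-171))) = -41138/(-10828 + (-3 + 171 - 10089)) = -41138/(-10828 - 9921) = -41138/(-20749) = -41138*(-1/20749) = 41138/20749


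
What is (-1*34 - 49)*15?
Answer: -1245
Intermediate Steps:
(-1*34 - 49)*15 = (-34 - 49)*15 = -83*15 = -1245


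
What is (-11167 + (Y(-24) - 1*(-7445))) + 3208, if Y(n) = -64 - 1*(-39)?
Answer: -539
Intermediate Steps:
Y(n) = -25 (Y(n) = -64 + 39 = -25)
(-11167 + (Y(-24) - 1*(-7445))) + 3208 = (-11167 + (-25 - 1*(-7445))) + 3208 = (-11167 + (-25 + 7445)) + 3208 = (-11167 + 7420) + 3208 = -3747 + 3208 = -539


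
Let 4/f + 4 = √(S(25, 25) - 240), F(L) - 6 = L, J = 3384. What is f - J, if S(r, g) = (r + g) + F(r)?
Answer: -592216/175 - 4*I*√159/175 ≈ -3384.1 - 0.28822*I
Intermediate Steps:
F(L) = 6 + L
S(r, g) = 6 + g + 2*r (S(r, g) = (r + g) + (6 + r) = (g + r) + (6 + r) = 6 + g + 2*r)
f = 4/(-4 + I*√159) (f = 4/(-4 + √((6 + 25 + 2*25) - 240)) = 4/(-4 + √((6 + 25 + 50) - 240)) = 4/(-4 + √(81 - 240)) = 4/(-4 + √(-159)) = 4/(-4 + I*√159) ≈ -0.091429 - 0.28822*I)
f - J = (-16/175 - 4*I*√159/175) - 1*3384 = (-16/175 - 4*I*√159/175) - 3384 = -592216/175 - 4*I*√159/175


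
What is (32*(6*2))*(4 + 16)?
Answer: 7680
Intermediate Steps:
(32*(6*2))*(4 + 16) = (32*12)*20 = 384*20 = 7680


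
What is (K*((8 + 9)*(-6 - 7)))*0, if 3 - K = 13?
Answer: 0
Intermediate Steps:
K = -10 (K = 3 - 1*13 = 3 - 13 = -10)
(K*((8 + 9)*(-6 - 7)))*0 = -10*(8 + 9)*(-6 - 7)*0 = -170*(-13)*0 = -10*(-221)*0 = 2210*0 = 0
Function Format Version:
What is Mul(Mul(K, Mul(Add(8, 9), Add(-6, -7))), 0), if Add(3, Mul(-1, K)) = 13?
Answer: 0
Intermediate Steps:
K = -10 (K = Add(3, Mul(-1, 13)) = Add(3, -13) = -10)
Mul(Mul(K, Mul(Add(8, 9), Add(-6, -7))), 0) = Mul(Mul(-10, Mul(Add(8, 9), Add(-6, -7))), 0) = Mul(Mul(-10, Mul(17, -13)), 0) = Mul(Mul(-10, -221), 0) = Mul(2210, 0) = 0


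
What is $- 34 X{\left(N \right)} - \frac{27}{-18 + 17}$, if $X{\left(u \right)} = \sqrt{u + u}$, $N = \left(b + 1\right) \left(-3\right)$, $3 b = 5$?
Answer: $27 - 136 i \approx 27.0 - 136.0 i$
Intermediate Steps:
$b = \frac{5}{3}$ ($b = \frac{1}{3} \cdot 5 = \frac{5}{3} \approx 1.6667$)
$N = -8$ ($N = \left(\frac{5}{3} + 1\right) \left(-3\right) = \frac{8}{3} \left(-3\right) = -8$)
$X{\left(u \right)} = \sqrt{2} \sqrt{u}$ ($X{\left(u \right)} = \sqrt{2 u} = \sqrt{2} \sqrt{u}$)
$- 34 X{\left(N \right)} - \frac{27}{-18 + 17} = - 34 \sqrt{2} \sqrt{-8} - \frac{27}{-18 + 17} = - 34 \sqrt{2} \cdot 2 i \sqrt{2} - \frac{27}{-1} = - 34 \cdot 4 i - -27 = - 136 i + 27 = 27 - 136 i$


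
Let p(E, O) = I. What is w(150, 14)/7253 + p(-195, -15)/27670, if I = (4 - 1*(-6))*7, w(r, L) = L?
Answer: 89509/20069051 ≈ 0.0044601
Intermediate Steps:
I = 70 (I = (4 + 6)*7 = 10*7 = 70)
p(E, O) = 70
w(150, 14)/7253 + p(-195, -15)/27670 = 14/7253 + 70/27670 = 14*(1/7253) + 70*(1/27670) = 14/7253 + 7/2767 = 89509/20069051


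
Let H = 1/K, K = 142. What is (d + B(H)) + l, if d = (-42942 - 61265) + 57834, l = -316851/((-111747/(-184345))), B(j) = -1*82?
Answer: -21200368160/37249 ≈ -5.6915e+5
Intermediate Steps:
H = 1/142 ≈ 0.0070423
B(j) = -82
l = -19469965865/37249 (l = -316851/((-111747*(-1/184345))) = -316851/111747/184345 = -316851*184345/111747 = -19469965865/37249 ≈ -5.2270e+5)
d = -46373 (d = -104207 + 57834 = -46373)
(d + B(H)) + l = (-46373 - 82) - 19469965865/37249 = -46455 - 19469965865/37249 = -21200368160/37249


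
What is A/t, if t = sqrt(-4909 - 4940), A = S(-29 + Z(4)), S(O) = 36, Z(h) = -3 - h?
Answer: -12*I*sqrt(201)/469 ≈ -0.36275*I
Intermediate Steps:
A = 36
t = 7*I*sqrt(201) (t = sqrt(-9849) = 7*I*sqrt(201) ≈ 99.242*I)
A/t = 36/((7*I*sqrt(201))) = 36*(-I*sqrt(201)/1407) = -12*I*sqrt(201)/469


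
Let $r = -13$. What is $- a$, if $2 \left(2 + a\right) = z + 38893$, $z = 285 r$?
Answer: $-17592$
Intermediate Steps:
$z = -3705$ ($z = 285 \left(-13\right) = -3705$)
$a = 17592$ ($a = -2 + \frac{-3705 + 38893}{2} = -2 + \frac{1}{2} \cdot 35188 = -2 + 17594 = 17592$)
$- a = \left(-1\right) 17592 = -17592$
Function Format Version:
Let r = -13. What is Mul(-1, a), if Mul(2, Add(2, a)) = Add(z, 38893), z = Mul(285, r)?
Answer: -17592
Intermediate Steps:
z = -3705 (z = Mul(285, -13) = -3705)
a = 17592 (a = Add(-2, Mul(Rational(1, 2), Add(-3705, 38893))) = Add(-2, Mul(Rational(1, 2), 35188)) = Add(-2, 17594) = 17592)
Mul(-1, a) = Mul(-1, 17592) = -17592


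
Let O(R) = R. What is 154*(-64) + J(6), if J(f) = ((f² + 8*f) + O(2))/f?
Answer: -29525/3 ≈ -9841.7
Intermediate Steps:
J(f) = (2 + f² + 8*f)/f (J(f) = ((f² + 8*f) + 2)/f = (2 + f² + 8*f)/f)
154*(-64) + J(6) = 154*(-64) + (8 + 6 + 2/6) = -9856 + (8 + 6 + 2*(⅙)) = -9856 + (8 + 6 + ⅓) = -9856 + 43/3 = -29525/3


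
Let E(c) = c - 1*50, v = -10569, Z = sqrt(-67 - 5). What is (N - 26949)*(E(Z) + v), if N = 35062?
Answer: -86151947 + 48678*I*sqrt(2) ≈ -8.6152e+7 + 68841.0*I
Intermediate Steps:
Z = 6*I*sqrt(2) (Z = sqrt(-72) = 6*I*sqrt(2) ≈ 8.4853*I)
E(c) = -50 + c (E(c) = c - 50 = -50 + c)
(N - 26949)*(E(Z) + v) = (35062 - 26949)*((-50 + 6*I*sqrt(2)) - 10569) = 8113*(-10619 + 6*I*sqrt(2)) = -86151947 + 48678*I*sqrt(2)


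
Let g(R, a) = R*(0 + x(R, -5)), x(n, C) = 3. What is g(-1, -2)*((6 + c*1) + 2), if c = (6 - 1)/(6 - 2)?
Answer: -111/4 ≈ -27.750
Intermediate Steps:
c = 5/4 ≈ 1.2500
g(R, a) = 3*R (g(R, a) = R*(0 + 3) = R*3 = 3*R)
g(-1, -2)*((6 + c*1) + 2) = (3*(-1))*((6 + (5/4)*1) + 2) = -3*((6 + 5/4) + 2) = -3*(29/4 + 2) = -3*37/4 = -111/4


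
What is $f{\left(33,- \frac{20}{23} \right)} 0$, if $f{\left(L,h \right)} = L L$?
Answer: $0$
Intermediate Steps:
$f{\left(L,h \right)} = L^{2}$
$f{\left(33,- \frac{20}{23} \right)} 0 = 33^{2} \cdot 0 = 1089 \cdot 0 = 0$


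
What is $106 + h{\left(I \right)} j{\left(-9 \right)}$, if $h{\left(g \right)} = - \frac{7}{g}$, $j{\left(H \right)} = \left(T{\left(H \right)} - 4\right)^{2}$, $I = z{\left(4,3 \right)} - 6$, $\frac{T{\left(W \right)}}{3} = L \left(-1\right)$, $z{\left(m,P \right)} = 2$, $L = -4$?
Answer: $218$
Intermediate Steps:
$T{\left(W \right)} = 12$ ($T{\left(W \right)} = 3 \left(\left(-4\right) \left(-1\right)\right) = 3 \cdot 4 = 12$)
$I = -4$ ($I = 2 - 6 = -4$)
$j{\left(H \right)} = 64$ ($j{\left(H \right)} = \left(12 - 4\right)^{2} = 8^{2} = 64$)
$106 + h{\left(I \right)} j{\left(-9 \right)} = 106 + - \frac{7}{-4} \cdot 64 = 106 + \left(-7\right) \left(- \frac{1}{4}\right) 64 = 106 + \frac{7}{4} \cdot 64 = 106 + 112 = 218$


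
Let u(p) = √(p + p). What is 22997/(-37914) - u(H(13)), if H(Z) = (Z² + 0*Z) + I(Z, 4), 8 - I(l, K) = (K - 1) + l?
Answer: -22997/37914 - √322 ≈ -18.551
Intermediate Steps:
I(l, K) = 9 - K - l (I(l, K) = 8 - ((K - 1) + l) = 8 - ((-1 + K) + l) = 8 - (-1 + K + l) = 8 + (1 - K - l) = 9 - K - l)
H(Z) = 5 + Z² - Z (H(Z) = (Z² + 0*Z) + (9 - 1*4 - Z) = (Z² + 0) + (9 - 4 - Z) = Z² + (5 - Z) = 5 + Z² - Z)
u(p) = √2*√p (u(p) = √(2*p) = √2*√p)
22997/(-37914) - u(H(13)) = 22997/(-37914) - √2*√(5 + 13² - 1*13) = 22997*(-1/37914) - √2*√(5 + 169 - 13) = -22997/37914 - √2*√161 = -22997/37914 - √322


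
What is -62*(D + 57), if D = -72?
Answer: 930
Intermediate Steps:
-62*(D + 57) = -62*(-72 + 57) = -62*(-15) = 930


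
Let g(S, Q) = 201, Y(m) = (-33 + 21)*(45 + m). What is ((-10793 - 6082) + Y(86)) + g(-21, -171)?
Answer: -18246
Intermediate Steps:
Y(m) = -540 - 12*m (Y(m) = -12*(45 + m) = -540 - 12*m)
((-10793 - 6082) + Y(86)) + g(-21, -171) = ((-10793 - 6082) + (-540 - 12*86)) + 201 = (-16875 + (-540 - 1032)) + 201 = (-16875 - 1572) + 201 = -18447 + 201 = -18246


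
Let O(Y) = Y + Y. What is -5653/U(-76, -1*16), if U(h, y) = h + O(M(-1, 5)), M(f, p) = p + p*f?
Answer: 5653/76 ≈ 74.382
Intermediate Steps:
M(f, p) = p + f*p
O(Y) = 2*Y
U(h, y) = h (U(h, y) = h + 2*(5*(1 - 1)) = h + 2*(5*0) = h + 2*0 = h + 0 = h)
-5653/U(-76, -1*16) = -5653/(-76) = -5653*(-1/76) = 5653/76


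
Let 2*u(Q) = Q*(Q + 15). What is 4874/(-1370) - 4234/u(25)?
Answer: -411879/34250 ≈ -12.026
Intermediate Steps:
u(Q) = Q*(15 + Q)/2 (u(Q) = (Q*(Q + 15))/2 = (Q*(15 + Q))/2 = Q*(15 + Q)/2)
4874/(-1370) - 4234/u(25) = 4874/(-1370) - 4234*2/(25*(15 + 25)) = 4874*(-1/1370) - 4234/((½)*25*40) = -2437/685 - 4234/500 = -2437/685 - 4234*1/500 = -2437/685 - 2117/250 = -411879/34250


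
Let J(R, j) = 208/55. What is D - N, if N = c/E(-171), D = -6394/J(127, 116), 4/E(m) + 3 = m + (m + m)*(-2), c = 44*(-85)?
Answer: 49416565/104 ≈ 4.7516e+5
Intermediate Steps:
c = -3740
J(R, j) = 208/55 (J(R, j) = 208*(1/55) = 208/55)
E(m) = 4/(-3 - 3*m) (E(m) = 4/(-3 + (m + (m + m)*(-2))) = 4/(-3 + (m + (2*m)*(-2))) = 4/(-3 + (m - 4*m)) = 4/(-3 - 3*m))
D = -175835/104 (D = -6394/208/55 = -6394*55/208 = -175835/104 ≈ -1690.7)
N = -476850 (N = -3740/((-4/(3 + 3*(-171)))) = -3740/((-4/(3 - 513))) = -3740/((-4/(-510))) = -3740/((-4*(-1/510))) = -3740/2/255 = -3740*255/2 = -476850)
D - N = -175835/104 - 1*(-476850) = -175835/104 + 476850 = 49416565/104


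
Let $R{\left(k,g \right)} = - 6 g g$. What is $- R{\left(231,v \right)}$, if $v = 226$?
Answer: $306456$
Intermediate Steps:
$R{\left(k,g \right)} = - 6 g^{2}$
$- R{\left(231,v \right)} = - \left(-6\right) 226^{2} = - \left(-6\right) 51076 = \left(-1\right) \left(-306456\right) = 306456$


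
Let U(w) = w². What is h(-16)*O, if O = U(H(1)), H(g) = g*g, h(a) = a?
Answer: -16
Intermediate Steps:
H(g) = g²
O = 1 (O = (1²)² = 1² = 1)
h(-16)*O = -16*1 = -16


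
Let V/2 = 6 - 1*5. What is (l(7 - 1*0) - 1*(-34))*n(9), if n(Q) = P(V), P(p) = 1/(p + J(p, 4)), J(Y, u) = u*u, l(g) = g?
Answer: 41/18 ≈ 2.2778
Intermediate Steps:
V = 2 (V = 2*(6 - 1*5) = 2*(6 - 5) = 2*1 = 2)
J(Y, u) = u²
P(p) = 1/(16 + p) (P(p) = 1/(p + 4²) = 1/(p + 16) = 1/(16 + p))
n(Q) = 1/18 (n(Q) = 1/(16 + 2) = 1/18)
(l(7 - 1*0) - 1*(-34))*n(9) = ((7 - 1*0) - 1*(-34))*(1/18) = ((7 + 0) + 34)*(1/18) = (7 + 34)*(1/18) = 41*(1/18) = 41/18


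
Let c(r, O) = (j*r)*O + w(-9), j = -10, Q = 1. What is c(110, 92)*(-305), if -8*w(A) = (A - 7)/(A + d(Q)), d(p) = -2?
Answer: 339526610/11 ≈ 3.0866e+7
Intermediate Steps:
w(A) = -(-7 + A)/(8*(-2 + A)) (w(A) = -(A - 7)/(8*(A - 2)) = -(-7 + A)/(8*(-2 + A)))
c(r, O) = -2/11 - 10*O*r (c(r, O) = (-10*r)*O + (7 - 1*(-9))/(8*(-2 - 9)) = -10*O*r + (1/8)*(7 + 9)/(-11) = -10*O*r + (1/8)*(-1/11)*16 = -10*O*r - 2/11 = -2/11 - 10*O*r)
c(110, 92)*(-305) = (-2/11 - 10*92*110)*(-305) = (-2/11 - 101200)*(-305) = -1113202/11*(-305) = 339526610/11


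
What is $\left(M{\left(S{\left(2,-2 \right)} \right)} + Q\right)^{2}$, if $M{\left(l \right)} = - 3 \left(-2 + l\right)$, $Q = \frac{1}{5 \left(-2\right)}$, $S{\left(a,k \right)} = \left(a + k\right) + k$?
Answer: $\frac{14161}{100} \approx 141.61$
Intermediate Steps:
$S{\left(a,k \right)} = a + 2 k$
$Q = - \frac{1}{10}$ ($Q = \frac{1}{-10} = - \frac{1}{10} \approx -0.1$)
$M{\left(l \right)} = 6 - 3 l$
$\left(M{\left(S{\left(2,-2 \right)} \right)} + Q\right)^{2} = \left(\left(6 - 3 \left(2 + 2 \left(-2\right)\right)\right) - \frac{1}{10}\right)^{2} = \left(\left(6 - 3 \left(2 - 4\right)\right) - \frac{1}{10}\right)^{2} = \left(\left(6 - -6\right) - \frac{1}{10}\right)^{2} = \left(\left(6 + 6\right) - \frac{1}{10}\right)^{2} = \left(12 - \frac{1}{10}\right)^{2} = \left(\frac{119}{10}\right)^{2} = \frac{14161}{100}$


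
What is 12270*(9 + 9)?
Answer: 220860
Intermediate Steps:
12270*(9 + 9) = 12270*18 = 220860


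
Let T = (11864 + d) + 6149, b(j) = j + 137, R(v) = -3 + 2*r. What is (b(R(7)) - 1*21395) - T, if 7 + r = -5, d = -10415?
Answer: -28883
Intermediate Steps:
r = -12 (r = -7 - 5 = -12)
R(v) = -27 (R(v) = -3 + 2*(-12) = -3 - 24 = -27)
b(j) = 137 + j
T = 7598 (T = (11864 - 10415) + 6149 = 1449 + 6149 = 7598)
(b(R(7)) - 1*21395) - T = ((137 - 27) - 1*21395) - 1*7598 = (110 - 21395) - 7598 = -21285 - 7598 = -28883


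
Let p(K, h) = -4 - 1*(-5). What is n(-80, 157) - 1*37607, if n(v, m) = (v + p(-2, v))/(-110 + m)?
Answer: -1767608/47 ≈ -37609.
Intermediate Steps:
p(K, h) = 1 (p(K, h) = -4 + 5 = 1)
n(v, m) = (1 + v)/(-110 + m) (n(v, m) = (v + 1)/(-110 + m) = (1 + v)/(-110 + m))
n(-80, 157) - 1*37607 = (1 - 80)/(-110 + 157) - 1*37607 = -79/47 - 37607 = -1767608/47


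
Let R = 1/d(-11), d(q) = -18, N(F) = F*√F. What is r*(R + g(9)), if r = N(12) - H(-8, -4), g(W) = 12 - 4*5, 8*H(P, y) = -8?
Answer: -145/18 - 580*√3/3 ≈ -342.92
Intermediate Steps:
H(P, y) = -1 (H(P, y) = (⅛)*(-8) = -1)
g(W) = -8 (g(W) = 12 - 1*20 = 12 - 20 = -8)
N(F) = F^(3/2)
r = 1 + 24*√3 (r = 12^(3/2) - 1*(-1) = 24*√3 + 1 = 1 + 24*√3 ≈ 42.569)
R = -1/18 (R = 1/(-18) = -1/18 ≈ -0.055556)
r*(R + g(9)) = (1 + 24*√3)*(-1/18 - 8) = (1 + 24*√3)*(-145/18) = -145/18 - 580*√3/3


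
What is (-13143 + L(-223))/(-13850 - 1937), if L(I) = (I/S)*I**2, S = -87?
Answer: -9946126/1373469 ≈ -7.2416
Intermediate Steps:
L(I) = -I**3/87 (L(I) = (I/(-87))*I**2 = (-I/87)*I**2 = -I**3/87)
(-13143 + L(-223))/(-13850 - 1937) = (-13143 - 1/87*(-223)**3)/(-13850 - 1937) = (-13143 - 1/87*(-11089567))/(-15787) = (-13143 + 11089567/87)*(-1/15787) = (9946126/87)*(-1/15787) = -9946126/1373469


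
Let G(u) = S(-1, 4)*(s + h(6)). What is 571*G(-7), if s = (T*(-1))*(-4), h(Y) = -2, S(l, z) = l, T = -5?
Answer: 12562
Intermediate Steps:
s = -20 (s = -5*(-1)*(-4) = 5*(-4) = -20)
G(u) = 22 (G(u) = -(-20 - 2) = -1*(-22) = 22)
571*G(-7) = 571*22 = 12562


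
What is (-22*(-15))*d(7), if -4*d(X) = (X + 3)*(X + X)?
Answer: -11550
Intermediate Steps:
d(X) = -X*(3 + X)/2 (d(X) = -(X + 3)*(X + X)/4 = -(3 + X)*2*X/4 = -X*(3 + X)/2)
(-22*(-15))*d(7) = (-22*(-15))*(-½*7*(3 + 7)) = 330*(-½*7*10) = 330*(-35) = -11550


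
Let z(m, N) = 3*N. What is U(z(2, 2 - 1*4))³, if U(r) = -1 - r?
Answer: 125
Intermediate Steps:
U(z(2, 2 - 1*4))³ = (-1 - 3*(2 - 1*4))³ = (-1 - 3*(2 - 4))³ = (-1 - 3*(-2))³ = (-1 - 1*(-6))³ = (-1 + 6)³ = 5³ = 125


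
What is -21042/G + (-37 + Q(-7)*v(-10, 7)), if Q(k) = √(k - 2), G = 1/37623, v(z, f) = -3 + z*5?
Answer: -791663203 - 159*I ≈ -7.9166e+8 - 159.0*I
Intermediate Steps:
v(z, f) = -3 + 5*z
G = 1/37623 ≈ 2.6579e-5
Q(k) = √(-2 + k)
-21042/G + (-37 + Q(-7)*v(-10, 7)) = -21042/1/37623 + (-37 + √(-2 - 7)*(-3 + 5*(-10))) = -21042*37623 + (-37 + √(-9)*(-3 - 50)) = -791663166 + (-37 + (3*I)*(-53)) = -791663166 + (-37 - 159*I) = -791663203 - 159*I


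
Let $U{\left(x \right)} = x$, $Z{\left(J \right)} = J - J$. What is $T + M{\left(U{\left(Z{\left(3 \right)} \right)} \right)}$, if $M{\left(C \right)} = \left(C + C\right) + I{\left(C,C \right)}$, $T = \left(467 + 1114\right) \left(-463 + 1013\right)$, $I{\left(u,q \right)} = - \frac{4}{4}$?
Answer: $869549$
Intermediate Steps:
$I{\left(u,q \right)} = -1$ ($I{\left(u,q \right)} = \left(-4\right) \frac{1}{4} = -1$)
$Z{\left(J \right)} = 0$
$T = 869550$ ($T = 1581 \cdot 550 = 869550$)
$M{\left(C \right)} = -1 + 2 C$ ($M{\left(C \right)} = \left(C + C\right) - 1 = 2 C - 1 = -1 + 2 C$)
$T + M{\left(U{\left(Z{\left(3 \right)} \right)} \right)} = 869550 + \left(-1 + 2 \cdot 0\right) = 869550 + \left(-1 + 0\right) = 869550 - 1 = 869549$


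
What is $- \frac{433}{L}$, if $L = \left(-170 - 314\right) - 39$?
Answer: $\frac{433}{523} \approx 0.82792$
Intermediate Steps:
$L = -523$ ($L = -484 - 39 = -523$)
$- \frac{433}{L} = - \frac{433}{-523} = \left(-433\right) \left(- \frac{1}{523}\right) = \frac{433}{523}$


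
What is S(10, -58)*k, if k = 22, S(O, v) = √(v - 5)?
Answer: 66*I*√7 ≈ 174.62*I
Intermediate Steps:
S(O, v) = √(-5 + v)
S(10, -58)*k = √(-5 - 58)*22 = √(-63)*22 = (3*I*√7)*22 = 66*I*√7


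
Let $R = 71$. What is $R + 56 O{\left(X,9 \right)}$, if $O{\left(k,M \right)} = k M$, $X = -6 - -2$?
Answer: $-1945$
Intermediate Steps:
$X = -4$ ($X = -6 + 2 = -4$)
$O{\left(k,M \right)} = M k$
$R + 56 O{\left(X,9 \right)} = 71 + 56 \cdot 9 \left(-4\right) = 71 + 56 \left(-36\right) = 71 - 2016 = -1945$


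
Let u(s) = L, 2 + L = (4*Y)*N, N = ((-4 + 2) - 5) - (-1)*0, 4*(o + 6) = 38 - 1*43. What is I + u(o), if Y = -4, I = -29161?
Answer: -29051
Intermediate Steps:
o = -29/4 (o = -6 + (38 - 1*43)/4 = -6 + (38 - 43)/4 = -6 + (¼)*(-5) = -6 - 5/4 = -29/4 ≈ -7.2500)
N = -7 (N = (-2 - 5) - 1*0 = -7 + 0 = -7)
L = 110 (L = -2 + (4*(-4))*(-7) = -2 - 16*(-7) = -2 + 112 = 110)
u(s) = 110
I + u(o) = -29161 + 110 = -29051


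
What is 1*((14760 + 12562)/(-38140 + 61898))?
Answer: 13661/11879 ≈ 1.1500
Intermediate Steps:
1*((14760 + 12562)/(-38140 + 61898)) = 1*(27322/23758) = 1*(27322*(1/23758)) = 1*(13661/11879) = 13661/11879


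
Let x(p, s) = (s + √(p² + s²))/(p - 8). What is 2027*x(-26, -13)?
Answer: 26351/34 - 26351*√5/34 ≈ -957.99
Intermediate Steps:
x(p, s) = (s + √(p² + s²))/(-8 + p)
2027*x(-26, -13) = 2027*((-13 + √((-26)² + (-13)²))/(-8 - 26)) = 2027*((-13 + √(676 + 169))/(-34)) = 2027*(-(-13 + √845)/34) = 2027*(-(-13 + 13*√5)/34) = 2027*(13/34 - 13*√5/34) = 26351/34 - 26351*√5/34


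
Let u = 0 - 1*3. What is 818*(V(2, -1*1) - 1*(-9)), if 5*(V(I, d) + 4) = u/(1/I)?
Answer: 15542/5 ≈ 3108.4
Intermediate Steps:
u = -3 (u = 0 - 3 = -3)
V(I, d) = -4 - 3*I/5 (V(I, d) = -4 + (-3*I)/5 = -4 - 3*I/5)
818*(V(2, -1*1) - 1*(-9)) = 818*((-4 - ⅗*2) - 1*(-9)) = 818*((-4 - 6/5) + 9) = 818*(-26/5 + 9) = 818*(19/5) = 15542/5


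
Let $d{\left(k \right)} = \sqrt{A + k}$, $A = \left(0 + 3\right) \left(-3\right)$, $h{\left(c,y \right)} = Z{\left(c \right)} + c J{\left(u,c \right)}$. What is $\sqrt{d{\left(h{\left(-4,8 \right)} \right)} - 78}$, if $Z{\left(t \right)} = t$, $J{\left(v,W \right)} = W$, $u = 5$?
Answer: $\sqrt{-78 + \sqrt{3}} \approx 8.7332 i$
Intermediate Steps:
$h{\left(c,y \right)} = c + c^{2}$ ($h{\left(c,y \right)} = c + c c = c + c^{2}$)
$A = -9$ ($A = 3 \left(-3\right) = -9$)
$d{\left(k \right)} = \sqrt{-9 + k}$
$\sqrt{d{\left(h{\left(-4,8 \right)} \right)} - 78} = \sqrt{\sqrt{-9 - 4 \left(1 - 4\right)} - 78} = \sqrt{\sqrt{-9 - -12} - 78} = \sqrt{\sqrt{-9 + 12} - 78} = \sqrt{\sqrt{3} - 78} = \sqrt{-78 + \sqrt{3}}$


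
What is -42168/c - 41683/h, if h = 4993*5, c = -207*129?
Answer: -20112343/222213465 ≈ -0.090509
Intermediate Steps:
c = -26703
h = 24965
-42168/c - 41683/h = -42168/(-26703) - 41683/24965 = -42168*(-1/26703) - 41683*1/24965 = 14056/8901 - 41683/24965 = -20112343/222213465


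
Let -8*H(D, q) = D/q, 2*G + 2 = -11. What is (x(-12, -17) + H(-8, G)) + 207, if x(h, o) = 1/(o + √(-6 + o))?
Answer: 4963/24 - I*√23/312 ≈ 206.79 - 0.015371*I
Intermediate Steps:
G = -13/2 (G = -1 + (½)*(-11) = -1 - 11/2 = -13/2 ≈ -6.5000)
H(D, q) = -D/(8*q)
(x(-12, -17) + H(-8, G)) + 207 = (1/(-17 + √(-6 - 17)) - ⅛*(-8)/(-13/2)) + 207 = (1/(-17 + √(-23)) - ⅛*(-8)*(-2/13)) + 207 = (1/(-17 + I*√23) - 2/13) + 207 = (-2/13 + 1/(-17 + I*√23)) + 207 = 2689/13 + 1/(-17 + I*√23)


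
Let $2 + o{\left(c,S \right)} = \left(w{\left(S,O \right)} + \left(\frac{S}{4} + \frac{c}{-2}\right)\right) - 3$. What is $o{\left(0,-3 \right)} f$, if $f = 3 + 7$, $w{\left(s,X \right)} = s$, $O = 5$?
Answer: $- \frac{175}{2} \approx -87.5$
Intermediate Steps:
$f = 10$
$o{\left(c,S \right)} = -5 - \frac{c}{2} + \frac{5 S}{4}$ ($o{\left(c,S \right)} = -2 - \left(3 - S - \frac{S}{4} - \frac{c}{-2}\right) = -2 - \left(3 - S - S \frac{1}{4} - c \left(- \frac{1}{2}\right)\right) = -2 - \left(3 + \frac{c}{2} - \frac{5 S}{4}\right) = -5 - \frac{c}{2} + \frac{5 S}{4}$)
$o{\left(0,-3 \right)} f = \left(-5 - 0 + \frac{5}{4} \left(-3\right)\right) 10 = \left(-5 + 0 - \frac{15}{4}\right) 10 = \left(- \frac{35}{4}\right) 10 = - \frac{175}{2}$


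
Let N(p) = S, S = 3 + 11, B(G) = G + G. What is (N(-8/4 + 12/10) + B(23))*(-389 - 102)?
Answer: -29460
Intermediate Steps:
B(G) = 2*G
S = 14
N(p) = 14
(N(-8/4 + 12/10) + B(23))*(-389 - 102) = (14 + 2*23)*(-389 - 102) = (14 + 46)*(-491) = 60*(-491) = -29460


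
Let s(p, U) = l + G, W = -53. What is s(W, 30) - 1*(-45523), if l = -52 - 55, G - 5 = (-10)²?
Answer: 45521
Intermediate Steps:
G = 105 (G = 5 + (-10)² = 5 + 100 = 105)
l = -107
s(p, U) = -2 (s(p, U) = -107 + 105 = -2)
s(W, 30) - 1*(-45523) = -2 - 1*(-45523) = -2 + 45523 = 45521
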